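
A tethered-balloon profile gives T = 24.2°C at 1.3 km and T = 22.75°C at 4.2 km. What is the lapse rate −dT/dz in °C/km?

0.5°C/km

Γ = −ΔT/Δz = (24.2 − 22.75) / (4200 − 1300) m
  = 1.45°C / 2.9 km = 0.5°C/km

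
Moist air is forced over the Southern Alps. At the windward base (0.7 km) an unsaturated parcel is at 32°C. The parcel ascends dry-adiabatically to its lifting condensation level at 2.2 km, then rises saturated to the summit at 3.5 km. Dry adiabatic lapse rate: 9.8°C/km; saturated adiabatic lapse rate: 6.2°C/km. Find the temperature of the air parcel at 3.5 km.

9.24°C

From 700 m to 2200 m (dry): cools by 9.8 × 1.5 = 14.7°C, giving 17.3°C.
From 2200 m to 3500 m (saturated): cools by 6.2 × 1.3 = 8.06°C, giving 9.24°C.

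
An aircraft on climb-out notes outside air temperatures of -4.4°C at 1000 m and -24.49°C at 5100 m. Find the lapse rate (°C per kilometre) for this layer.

4.9°C/km

Γ = −ΔT/Δz = (-4.4 − (-24.49)) / (5100 − 1000) m
  = 20.09°C / 4.1 km = 4.9°C/km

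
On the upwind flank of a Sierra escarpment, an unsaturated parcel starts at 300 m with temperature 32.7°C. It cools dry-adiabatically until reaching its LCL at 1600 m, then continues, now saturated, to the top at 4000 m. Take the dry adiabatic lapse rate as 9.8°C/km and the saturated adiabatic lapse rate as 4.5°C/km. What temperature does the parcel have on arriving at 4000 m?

From 300 m to 1600 m (dry): cools by 9.8 × 1.3 = 12.74°C, giving 19.96°C.
From 1600 m to 4000 m (saturated): cools by 4.5 × 2.4 = 10.8°C, giving 9.16°C.

9.16°C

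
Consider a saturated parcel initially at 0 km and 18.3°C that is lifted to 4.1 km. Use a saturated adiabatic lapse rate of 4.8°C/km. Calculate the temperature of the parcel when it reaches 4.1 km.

-1.38°C

Saturated adiabatic to 4100 m: -4.8 × 4.1 km = -19.68°C, so T = -1.38°C.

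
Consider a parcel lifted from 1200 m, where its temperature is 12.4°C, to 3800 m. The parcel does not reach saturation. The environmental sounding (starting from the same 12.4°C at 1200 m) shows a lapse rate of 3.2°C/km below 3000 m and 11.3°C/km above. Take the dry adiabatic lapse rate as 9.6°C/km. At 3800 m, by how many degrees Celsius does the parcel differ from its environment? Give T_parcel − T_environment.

Parcel:
  Dry to 3800 m: -9.6 × 2.6 km = -24.96°C, so T = -12.56°C.
Environment:
  Environment, lower layer to 3000 m: -3.2 × 1.8 km = -5.76°C, so T = 6.64°C.
  Environment, upper layer to 3800 m: -11.3 × 0.8 km = -9.04°C, so T = -2.4°C.
T_parcel − T_env = -12.56 − (-2.4) = -10.16°C

-10.16°C (parcel cooler than environment)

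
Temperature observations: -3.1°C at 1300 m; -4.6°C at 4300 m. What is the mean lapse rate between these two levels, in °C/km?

0.5°C/km

Γ = −ΔT/Δz = (-3.1 − (-4.6)) / (4300 − 1300) m
  = 1.5°C / 3 km = 0.5°C/km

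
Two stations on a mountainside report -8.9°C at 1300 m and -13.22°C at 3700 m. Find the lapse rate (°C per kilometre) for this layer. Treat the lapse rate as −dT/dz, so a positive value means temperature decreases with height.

Γ = −ΔT/Δz = (-8.9 − (-13.22)) / (3700 − 1300) m
  = 4.32°C / 2.4 km = 1.8°C/km

1.8°C/km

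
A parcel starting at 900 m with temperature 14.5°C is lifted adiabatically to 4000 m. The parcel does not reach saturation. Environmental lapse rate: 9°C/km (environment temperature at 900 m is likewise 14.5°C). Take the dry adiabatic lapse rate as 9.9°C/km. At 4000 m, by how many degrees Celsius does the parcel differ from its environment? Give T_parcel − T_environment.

Parcel:
  900 → 4000 m (dry, 9.9°C/km): ΔT = -9.9 × 3.1 = -30.69°C → T = -16.19°C
Environment:
  900 → 4000 m (environment, 9°C/km): ΔT = -9 × 3.1 = -27.9°C → T = -13.4°C
T_parcel − T_env = -16.19 − (-13.4) = -2.79°C

-2.79°C (parcel cooler than environment)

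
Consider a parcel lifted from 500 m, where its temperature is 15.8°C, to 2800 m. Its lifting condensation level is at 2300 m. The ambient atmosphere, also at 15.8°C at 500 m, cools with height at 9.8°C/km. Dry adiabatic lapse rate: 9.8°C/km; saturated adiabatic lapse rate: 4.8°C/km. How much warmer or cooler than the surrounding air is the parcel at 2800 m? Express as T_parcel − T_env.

+2.5°C (parcel warmer than environment)

Parcel:
  From 500 m to 2300 m (dry): cools by 9.8 × 1.8 = 17.64°C, giving -1.84°C.
  From 2300 m to 2800 m (saturated): cools by 4.8 × 0.5 = 2.4°C, giving -4.24°C.
Environment:
  From 500 m to 2800 m (environment): cools by 9.8 × 2.3 = 22.54°C, giving -6.74°C.
T_parcel − T_env = -4.24 − (-6.74) = +2.5°C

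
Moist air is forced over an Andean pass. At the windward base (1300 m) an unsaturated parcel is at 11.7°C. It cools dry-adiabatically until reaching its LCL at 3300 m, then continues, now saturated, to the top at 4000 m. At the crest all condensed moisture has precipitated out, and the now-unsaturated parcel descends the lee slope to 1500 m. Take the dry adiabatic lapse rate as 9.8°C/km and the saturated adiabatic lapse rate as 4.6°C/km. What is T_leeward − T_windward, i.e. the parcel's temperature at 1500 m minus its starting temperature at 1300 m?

+1.68°C

From 1300 m to 3300 m (dry): cools by 9.8 × 2 = 19.6°C, giving -7.9°C.
From 3300 m to 4000 m (saturated): cools by 4.6 × 0.7 = 3.22°C, giving -11.12°C.
From 4000 m to 1500 m (dry descent): warms by 9.8 × 2.5 = 24.5°C, giving 13.38°C.
Net change vs windward start: 13.38 − 11.7 = +1.68°C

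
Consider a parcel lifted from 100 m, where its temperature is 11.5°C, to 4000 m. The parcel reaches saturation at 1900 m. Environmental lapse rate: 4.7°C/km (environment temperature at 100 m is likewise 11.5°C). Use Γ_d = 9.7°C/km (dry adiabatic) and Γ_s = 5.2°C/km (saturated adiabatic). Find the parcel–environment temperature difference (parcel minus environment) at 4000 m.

-10.05°C (parcel cooler than environment)

Parcel:
  100–1900 m, dry: Δz = 1.8 km ⇒ ΔT = -17.46°C; T = -5.96°C
  1900–4000 m, saturated: Δz = 2.1 km ⇒ ΔT = -10.92°C; T = -16.88°C
Environment:
  100–4000 m, environment: Δz = 3.9 km ⇒ ΔT = -18.33°C; T = -6.83°C
T_parcel − T_env = -16.88 − (-6.83) = -10.05°C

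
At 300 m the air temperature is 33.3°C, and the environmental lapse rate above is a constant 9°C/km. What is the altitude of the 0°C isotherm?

4000 m

Height above start = (33.3 − 0) / 9 = 3.7 km
Altitude = 300 m + 3700 m = 4000 m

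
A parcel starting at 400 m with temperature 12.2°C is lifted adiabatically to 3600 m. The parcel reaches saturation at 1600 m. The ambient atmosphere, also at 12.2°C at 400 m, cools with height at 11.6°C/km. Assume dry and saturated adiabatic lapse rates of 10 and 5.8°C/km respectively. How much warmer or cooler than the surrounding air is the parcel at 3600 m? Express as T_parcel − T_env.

Parcel:
  400–1600 m, dry: Δz = 1.2 km ⇒ ΔT = -12°C; T = 0.2°C
  1600–3600 m, saturated: Δz = 2 km ⇒ ΔT = -11.6°C; T = -11.4°C
Environment:
  400–3600 m, environment: Δz = 3.2 km ⇒ ΔT = -37.12°C; T = -24.92°C
T_parcel − T_env = -11.4 − (-24.92) = +13.52°C

+13.52°C (parcel warmer than environment)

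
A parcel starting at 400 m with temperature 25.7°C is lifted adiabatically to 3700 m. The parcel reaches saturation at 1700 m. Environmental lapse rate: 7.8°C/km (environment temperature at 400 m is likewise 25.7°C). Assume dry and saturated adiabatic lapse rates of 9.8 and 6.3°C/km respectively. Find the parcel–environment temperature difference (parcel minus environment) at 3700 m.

Parcel:
  400–1700 m, dry: Δz = 1.3 km ⇒ ΔT = -12.74°C; T = 12.96°C
  1700–3700 m, saturated: Δz = 2 km ⇒ ΔT = -12.6°C; T = 0.36°C
Environment:
  400–3700 m, environment: Δz = 3.3 km ⇒ ΔT = -25.74°C; T = -0.04°C
T_parcel − T_env = 0.36 − (-0.04) = +0.4°C

+0.4°C (parcel warmer than environment)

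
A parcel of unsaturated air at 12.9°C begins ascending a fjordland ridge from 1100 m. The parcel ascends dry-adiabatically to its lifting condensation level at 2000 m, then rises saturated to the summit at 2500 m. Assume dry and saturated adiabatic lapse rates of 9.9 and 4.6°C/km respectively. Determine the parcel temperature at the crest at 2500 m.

1100–2000 m, dry: Δz = 0.9 km ⇒ ΔT = -8.91°C; T = 3.99°C
2000–2500 m, saturated: Δz = 0.5 km ⇒ ΔT = -2.3°C; T = 1.69°C

1.69°C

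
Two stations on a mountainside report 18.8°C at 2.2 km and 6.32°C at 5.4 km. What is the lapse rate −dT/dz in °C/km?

Γ = −ΔT/Δz = (18.8 − 6.32) / (5400 − 2200) m
  = 12.48°C / 3.2 km = 3.9°C/km

3.9°C/km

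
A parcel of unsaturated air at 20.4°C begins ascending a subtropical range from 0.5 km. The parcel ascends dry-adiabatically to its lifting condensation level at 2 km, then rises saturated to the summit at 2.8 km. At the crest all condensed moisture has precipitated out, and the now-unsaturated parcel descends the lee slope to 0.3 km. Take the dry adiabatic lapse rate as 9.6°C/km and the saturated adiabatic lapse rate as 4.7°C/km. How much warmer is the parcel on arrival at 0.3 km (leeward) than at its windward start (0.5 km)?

From 500 m to 2000 m (dry): cools by 9.6 × 1.5 = 14.4°C, giving 6°C.
From 2000 m to 2800 m (saturated): cools by 4.7 × 0.8 = 3.76°C, giving 2.24°C.
From 2800 m to 300 m (dry descent): warms by 9.6 × 2.5 = 24°C, giving 26.24°C.
Net change vs windward start: 26.24 − 20.4 = +5.84°C

+5.84°C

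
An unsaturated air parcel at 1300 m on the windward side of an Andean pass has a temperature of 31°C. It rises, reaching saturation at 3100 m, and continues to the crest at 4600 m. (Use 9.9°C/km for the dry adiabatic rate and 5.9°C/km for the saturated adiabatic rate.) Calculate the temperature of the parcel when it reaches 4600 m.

4.33°C

1300 → 3100 m (dry, 9.9°C/km): ΔT = -9.9 × 1.8 = -17.82°C → T = 13.18°C
3100 → 4600 m (saturated, 5.9°C/km): ΔT = -5.9 × 1.5 = -8.85°C → T = 4.33°C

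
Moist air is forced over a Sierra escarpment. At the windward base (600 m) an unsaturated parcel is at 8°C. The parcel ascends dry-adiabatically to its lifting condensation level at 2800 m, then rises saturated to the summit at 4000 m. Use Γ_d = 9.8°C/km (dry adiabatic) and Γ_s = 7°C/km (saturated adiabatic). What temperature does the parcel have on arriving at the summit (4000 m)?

-21.96°C

From 600 m to 2800 m (dry): cools by 9.8 × 2.2 = 21.56°C, giving -13.56°C.
From 2800 m to 4000 m (saturated): cools by 7 × 1.2 = 8.4°C, giving -21.96°C.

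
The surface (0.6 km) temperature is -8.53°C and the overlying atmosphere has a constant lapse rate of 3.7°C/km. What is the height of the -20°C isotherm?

3.7 km

Height above start = (-8.53 − (-20)) / 3.7 = 3.1 km
Altitude = 600 m + 3100 m = 3700 m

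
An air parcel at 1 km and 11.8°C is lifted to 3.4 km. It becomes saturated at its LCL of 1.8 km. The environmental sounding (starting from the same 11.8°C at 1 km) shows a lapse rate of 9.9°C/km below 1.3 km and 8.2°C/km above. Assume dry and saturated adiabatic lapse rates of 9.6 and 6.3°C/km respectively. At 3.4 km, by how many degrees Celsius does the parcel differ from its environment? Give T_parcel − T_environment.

+2.43°C (parcel warmer than environment)

Parcel:
  1000–1800 m, dry: Δz = 0.8 km ⇒ ΔT = -7.68°C; T = 4.12°C
  1800–3400 m, saturated: Δz = 1.6 km ⇒ ΔT = -10.08°C; T = -5.96°C
Environment:
  1000–1300 m, environment, lower layer: Δz = 0.3 km ⇒ ΔT = -2.97°C; T = 8.83°C
  1300–3400 m, environment, upper layer: Δz = 2.1 km ⇒ ΔT = -17.22°C; T = -8.39°C
T_parcel − T_env = -5.96 − (-8.39) = +2.43°C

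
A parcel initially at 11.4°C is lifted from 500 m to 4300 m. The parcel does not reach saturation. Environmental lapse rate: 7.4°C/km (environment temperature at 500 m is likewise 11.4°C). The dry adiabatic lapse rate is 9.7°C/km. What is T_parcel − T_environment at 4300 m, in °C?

Parcel:
  Dry to 4300 m: -9.7 × 3.8 km = -36.86°C, so T = -25.46°C.
Environment:
  Environment to 4300 m: -7.4 × 3.8 km = -28.12°C, so T = -16.72°C.
T_parcel − T_env = -25.46 − (-16.72) = -8.74°C

-8.74°C (parcel cooler than environment)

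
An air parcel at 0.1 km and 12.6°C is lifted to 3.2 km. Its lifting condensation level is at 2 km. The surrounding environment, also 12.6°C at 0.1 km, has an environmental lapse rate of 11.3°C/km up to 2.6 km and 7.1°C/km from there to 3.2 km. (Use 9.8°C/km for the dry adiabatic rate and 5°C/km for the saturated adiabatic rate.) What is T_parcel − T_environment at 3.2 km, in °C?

Parcel:
  100–2000 m, dry: Δz = 1.9 km ⇒ ΔT = -18.62°C; T = -6.02°C
  2000–3200 m, saturated: Δz = 1.2 km ⇒ ΔT = -6°C; T = -12.02°C
Environment:
  100–2600 m, environment, lower layer: Δz = 2.5 km ⇒ ΔT = -28.25°C; T = -15.65°C
  2600–3200 m, environment, upper layer: Δz = 0.6 km ⇒ ΔT = -4.26°C; T = -19.91°C
T_parcel − T_env = -12.02 − (-19.91) = +7.89°C

+7.89°C (parcel warmer than environment)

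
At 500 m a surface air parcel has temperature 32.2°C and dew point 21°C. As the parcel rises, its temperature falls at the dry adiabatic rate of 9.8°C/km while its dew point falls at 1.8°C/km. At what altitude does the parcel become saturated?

T and T_d converge at 9.8 − 1.8 = 8°C per km
Height above start = (32.2 − 21) / 8 = 1.4 km
LCL altitude = 500 m + 1400 m = 1900 m

1900 m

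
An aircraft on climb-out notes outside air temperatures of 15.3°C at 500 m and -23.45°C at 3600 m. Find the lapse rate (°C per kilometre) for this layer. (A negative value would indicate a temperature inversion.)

Γ = −ΔT/Δz = (15.3 − (-23.45)) / (3600 − 500) m
  = 38.75°C / 3.1 km = 12.5°C/km

12.5°C/km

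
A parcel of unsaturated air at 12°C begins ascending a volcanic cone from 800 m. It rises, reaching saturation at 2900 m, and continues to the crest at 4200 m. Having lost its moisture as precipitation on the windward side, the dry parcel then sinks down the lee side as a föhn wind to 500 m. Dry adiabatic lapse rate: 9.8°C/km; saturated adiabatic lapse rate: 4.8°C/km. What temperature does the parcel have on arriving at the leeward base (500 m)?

From 800 m to 2900 m (dry): cools by 9.8 × 2.1 = 20.58°C, giving -8.58°C.
From 2900 m to 4200 m (saturated): cools by 4.8 × 1.3 = 6.24°C, giving -14.82°C.
From 4200 m to 500 m (dry descent): warms by 9.8 × 3.7 = 36.26°C, giving 21.44°C.

21.44°C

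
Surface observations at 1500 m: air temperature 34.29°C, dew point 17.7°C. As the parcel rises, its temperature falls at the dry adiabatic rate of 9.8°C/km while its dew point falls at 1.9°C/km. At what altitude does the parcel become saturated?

T and T_d converge at 9.8 − 1.9 = 7.9°C per km
Height above start = (34.29 − 17.7) / 7.9 = 2.1 km
LCL altitude = 1500 m + 2100 m = 3600 m

3600 m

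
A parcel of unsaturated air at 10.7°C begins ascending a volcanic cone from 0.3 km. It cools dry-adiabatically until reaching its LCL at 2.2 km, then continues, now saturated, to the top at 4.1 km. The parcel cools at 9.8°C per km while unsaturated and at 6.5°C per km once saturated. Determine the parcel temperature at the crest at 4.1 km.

-20.27°C

Dry to 2200 m: -9.8 × 1.9 km = -18.62°C, so T = -7.92°C.
Saturated to 4100 m: -6.5 × 1.9 km = -12.35°C, so T = -20.27°C.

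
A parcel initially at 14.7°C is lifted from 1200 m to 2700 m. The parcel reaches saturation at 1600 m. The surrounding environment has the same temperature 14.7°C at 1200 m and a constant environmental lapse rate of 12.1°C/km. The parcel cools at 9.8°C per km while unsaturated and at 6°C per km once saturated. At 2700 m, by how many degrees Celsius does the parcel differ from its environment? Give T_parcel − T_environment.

Parcel:
  From 1200 m to 1600 m (dry): cools by 9.8 × 0.4 = 3.92°C, giving 10.78°C.
  From 1600 m to 2700 m (saturated): cools by 6 × 1.1 = 6.6°C, giving 4.18°C.
Environment:
  From 1200 m to 2700 m (environment): cools by 12.1 × 1.5 = 18.15°C, giving -3.45°C.
T_parcel − T_env = 4.18 − (-3.45) = +7.63°C

+7.63°C (parcel warmer than environment)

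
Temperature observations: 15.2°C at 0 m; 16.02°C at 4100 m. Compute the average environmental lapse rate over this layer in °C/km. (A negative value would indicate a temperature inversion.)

Γ = −ΔT/Δz = (15.2 − 16.02) / (4100 − 0) m
  = -0.82°C / 4.1 km = -0.2°C/km

-0.2°C/km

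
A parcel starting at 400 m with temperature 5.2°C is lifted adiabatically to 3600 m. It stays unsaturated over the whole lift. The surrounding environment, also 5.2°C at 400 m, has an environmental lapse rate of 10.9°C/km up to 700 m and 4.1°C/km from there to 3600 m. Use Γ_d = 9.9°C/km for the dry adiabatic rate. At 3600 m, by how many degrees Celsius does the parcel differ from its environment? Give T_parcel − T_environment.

Parcel:
  400 → 3600 m (dry, 9.9°C/km): ΔT = -9.9 × 3.2 = -31.68°C → T = -26.48°C
Environment:
  400 → 700 m (environment, lower layer, 10.9°C/km): ΔT = -10.9 × 0.3 = -3.27°C → T = 1.93°C
  700 → 3600 m (environment, upper layer, 4.1°C/km): ΔT = -4.1 × 2.9 = -11.89°C → T = -9.96°C
T_parcel − T_env = -26.48 − (-9.96) = -16.52°C

-16.52°C (parcel cooler than environment)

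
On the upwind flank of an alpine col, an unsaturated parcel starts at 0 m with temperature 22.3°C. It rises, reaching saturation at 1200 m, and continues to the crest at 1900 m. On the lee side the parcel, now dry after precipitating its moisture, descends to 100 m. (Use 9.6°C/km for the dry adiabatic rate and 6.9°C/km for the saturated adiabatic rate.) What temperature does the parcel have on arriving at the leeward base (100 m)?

Dry to 1200 m: -9.6 × 1.2 km = -11.52°C, so T = 10.78°C.
Saturated to 1900 m: -6.9 × 0.7 km = -4.83°C, so T = 5.95°C.
Dry descent to 100 m: +9.6 × 1.8 km = +17.28°C, so T = 23.23°C.

23.23°C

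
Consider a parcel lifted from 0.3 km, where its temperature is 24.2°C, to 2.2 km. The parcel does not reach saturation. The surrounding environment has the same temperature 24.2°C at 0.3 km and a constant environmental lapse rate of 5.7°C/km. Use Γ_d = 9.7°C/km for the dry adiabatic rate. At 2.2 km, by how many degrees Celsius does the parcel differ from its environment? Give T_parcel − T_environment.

-7.6°C (parcel cooler than environment)

Parcel:
  Dry to 2200 m: -9.7 × 1.9 km = -18.43°C, so T = 5.77°C.
Environment:
  Environment to 2200 m: -5.7 × 1.9 km = -10.83°C, so T = 13.37°C.
T_parcel − T_env = 5.77 − 13.37 = -7.6°C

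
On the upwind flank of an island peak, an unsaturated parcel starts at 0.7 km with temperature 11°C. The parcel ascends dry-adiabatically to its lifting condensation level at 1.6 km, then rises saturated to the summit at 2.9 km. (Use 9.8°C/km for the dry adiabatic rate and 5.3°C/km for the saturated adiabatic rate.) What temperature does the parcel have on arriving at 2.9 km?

700 → 1600 m (dry, 9.8°C/km): ΔT = -9.8 × 0.9 = -8.82°C → T = 2.18°C
1600 → 2900 m (saturated, 5.3°C/km): ΔT = -5.3 × 1.3 = -6.89°C → T = -4.71°C

-4.71°C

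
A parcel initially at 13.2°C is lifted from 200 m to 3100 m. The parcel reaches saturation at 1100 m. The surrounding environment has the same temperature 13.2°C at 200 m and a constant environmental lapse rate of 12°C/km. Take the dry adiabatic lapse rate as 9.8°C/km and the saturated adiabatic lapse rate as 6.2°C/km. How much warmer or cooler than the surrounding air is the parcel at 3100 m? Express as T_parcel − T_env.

+13.58°C (parcel warmer than environment)

Parcel:
  From 200 m to 1100 m (dry): cools by 9.8 × 0.9 = 8.82°C, giving 4.38°C.
  From 1100 m to 3100 m (saturated): cools by 6.2 × 2 = 12.4°C, giving -8.02°C.
Environment:
  From 200 m to 3100 m (environment): cools by 12 × 2.9 = 34.8°C, giving -21.6°C.
T_parcel − T_env = -8.02 − (-21.6) = +13.58°C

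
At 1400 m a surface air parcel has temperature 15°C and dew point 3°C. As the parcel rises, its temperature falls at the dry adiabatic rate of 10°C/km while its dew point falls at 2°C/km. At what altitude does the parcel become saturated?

T and T_d converge at 10 − 2 = 8°C per km
Height above start = (15 − 3) / 8 = 1.5 km
LCL altitude = 1400 m + 1500 m = 2900 m

2900 m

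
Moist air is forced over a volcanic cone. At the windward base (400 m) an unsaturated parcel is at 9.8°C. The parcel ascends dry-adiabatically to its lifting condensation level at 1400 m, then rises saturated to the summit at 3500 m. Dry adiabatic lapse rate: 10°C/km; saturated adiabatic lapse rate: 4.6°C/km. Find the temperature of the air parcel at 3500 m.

Dry to 1400 m: -10 × 1 km = -10°C, so T = -0.2°C.
Saturated to 3500 m: -4.6 × 2.1 km = -9.66°C, so T = -9.86°C.

-9.86°C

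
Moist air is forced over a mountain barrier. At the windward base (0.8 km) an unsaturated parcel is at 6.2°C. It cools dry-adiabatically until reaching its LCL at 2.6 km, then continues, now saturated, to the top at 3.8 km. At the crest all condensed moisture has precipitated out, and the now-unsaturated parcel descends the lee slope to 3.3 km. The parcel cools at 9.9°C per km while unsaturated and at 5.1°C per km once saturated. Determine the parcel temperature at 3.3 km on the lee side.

-12.79°C

From 800 m to 2600 m (dry): cools by 9.9 × 1.8 = 17.82°C, giving -11.62°C.
From 2600 m to 3800 m (saturated): cools by 5.1 × 1.2 = 6.12°C, giving -17.74°C.
From 3800 m to 3300 m (dry descent): warms by 9.9 × 0.5 = 4.95°C, giving -12.79°C.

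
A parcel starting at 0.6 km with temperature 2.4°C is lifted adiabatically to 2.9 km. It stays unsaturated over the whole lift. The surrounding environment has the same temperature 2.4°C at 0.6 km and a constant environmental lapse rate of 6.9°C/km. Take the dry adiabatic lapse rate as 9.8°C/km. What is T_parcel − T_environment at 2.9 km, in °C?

Parcel:
  600 → 2900 m (dry, 9.8°C/km): ΔT = -9.8 × 2.3 = -22.54°C → T = -20.14°C
Environment:
  600 → 2900 m (environment, 6.9°C/km): ΔT = -6.9 × 2.3 = -15.87°C → T = -13.47°C
T_parcel − T_env = -20.14 − (-13.47) = -6.67°C

-6.67°C (parcel cooler than environment)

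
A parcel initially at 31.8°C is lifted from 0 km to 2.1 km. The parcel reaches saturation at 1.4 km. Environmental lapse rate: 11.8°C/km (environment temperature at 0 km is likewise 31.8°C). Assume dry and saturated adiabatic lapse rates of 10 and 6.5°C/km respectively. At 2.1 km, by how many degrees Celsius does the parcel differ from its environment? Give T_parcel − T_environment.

Parcel:
  From 0 m to 1400 m (dry): cools by 10 × 1.4 = 14°C, giving 17.8°C.
  From 1400 m to 2100 m (saturated): cools by 6.5 × 0.7 = 4.55°C, giving 13.25°C.
Environment:
  From 0 m to 2100 m (environment): cools by 11.8 × 2.1 = 24.78°C, giving 7.02°C.
T_parcel − T_env = 13.25 − 7.02 = +6.23°C

+6.23°C (parcel warmer than environment)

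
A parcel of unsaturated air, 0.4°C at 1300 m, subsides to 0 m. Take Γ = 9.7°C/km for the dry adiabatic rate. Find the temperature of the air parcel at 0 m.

13.01°C

1300–0 m, dry adiabatic: Δz = 1.3 km ⇒ ΔT = +12.61°C; T = 13.01°C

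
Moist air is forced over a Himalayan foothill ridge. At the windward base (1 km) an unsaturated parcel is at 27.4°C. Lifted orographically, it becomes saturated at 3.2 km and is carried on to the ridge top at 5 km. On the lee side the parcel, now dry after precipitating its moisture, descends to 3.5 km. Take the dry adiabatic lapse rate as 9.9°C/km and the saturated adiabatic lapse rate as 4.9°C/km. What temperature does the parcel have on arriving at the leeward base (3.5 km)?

Dry to 3200 m: -9.9 × 2.2 km = -21.78°C, so T = 5.62°C.
Saturated to 5000 m: -4.9 × 1.8 km = -8.82°C, so T = -3.2°C.
Dry descent to 3500 m: +9.9 × 1.5 km = +14.85°C, so T = 11.65°C.

11.65°C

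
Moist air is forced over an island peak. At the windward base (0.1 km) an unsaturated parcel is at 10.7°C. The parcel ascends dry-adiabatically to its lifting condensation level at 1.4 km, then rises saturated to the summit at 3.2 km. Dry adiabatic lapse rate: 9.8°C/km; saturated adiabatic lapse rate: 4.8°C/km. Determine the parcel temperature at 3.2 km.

100 → 1400 m (dry, 9.8°C/km): ΔT = -9.8 × 1.3 = -12.74°C → T = -2.04°C
1400 → 3200 m (saturated, 4.8°C/km): ΔT = -4.8 × 1.8 = -8.64°C → T = -10.68°C

-10.68°C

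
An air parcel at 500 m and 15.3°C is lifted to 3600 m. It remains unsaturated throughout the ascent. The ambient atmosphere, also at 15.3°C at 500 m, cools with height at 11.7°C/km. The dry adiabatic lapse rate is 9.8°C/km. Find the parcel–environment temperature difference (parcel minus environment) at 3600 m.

Parcel:
  500 → 3600 m (dry, 9.8°C/km): ΔT = -9.8 × 3.1 = -30.38°C → T = -15.08°C
Environment:
  500 → 3600 m (environment, 11.7°C/km): ΔT = -11.7 × 3.1 = -36.27°C → T = -20.97°C
T_parcel − T_env = -15.08 − (-20.97) = +5.89°C

+5.89°C (parcel warmer than environment)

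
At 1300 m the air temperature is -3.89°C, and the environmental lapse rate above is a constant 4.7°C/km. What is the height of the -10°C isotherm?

Height above start = (-3.89 − (-10)) / 4.7 = 1.3 km
Altitude = 1300 m + 1300 m = 2600 m

2600 m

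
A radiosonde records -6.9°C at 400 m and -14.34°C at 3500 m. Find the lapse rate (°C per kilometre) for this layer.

Γ = −ΔT/Δz = (-6.9 − (-14.34)) / (3500 − 400) m
  = 7.44°C / 3.1 km = 2.4°C/km

2.4°C/km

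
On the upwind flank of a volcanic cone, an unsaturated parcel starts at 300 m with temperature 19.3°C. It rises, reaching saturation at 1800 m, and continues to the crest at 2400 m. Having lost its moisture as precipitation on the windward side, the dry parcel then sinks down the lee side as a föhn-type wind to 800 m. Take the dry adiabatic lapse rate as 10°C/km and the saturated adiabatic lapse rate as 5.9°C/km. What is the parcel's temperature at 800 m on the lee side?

16.76°C

300 → 1800 m (dry, 10°C/km): ΔT = -10 × 1.5 = -15°C → T = 4.3°C
1800 → 2400 m (saturated, 5.9°C/km): ΔT = -5.9 × 0.6 = -3.54°C → T = 0.76°C
2400 → 800 m (dry descent, 10°C/km): ΔT = +10 × 1.6 = +16°C → T = 16.76°C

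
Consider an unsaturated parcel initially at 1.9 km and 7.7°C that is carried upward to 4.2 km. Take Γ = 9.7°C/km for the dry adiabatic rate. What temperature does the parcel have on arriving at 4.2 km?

-14.61°C

From 1900 m to 4200 m (dry adiabatic): cools by 9.7 × 2.3 = 22.31°C, giving -14.61°C.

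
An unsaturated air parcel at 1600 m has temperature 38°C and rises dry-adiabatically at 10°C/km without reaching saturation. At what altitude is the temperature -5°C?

5900 m

Height above start = (38 − (-5)) / 10 = 4.3 km
Altitude = 1600 m + 4300 m = 5900 m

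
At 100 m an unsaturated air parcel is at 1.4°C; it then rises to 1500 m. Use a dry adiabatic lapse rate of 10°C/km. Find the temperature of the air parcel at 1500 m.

-12.6°C

From 100 m to 1500 m (dry adiabatic): cools by 10 × 1.4 = 14°C, giving -12.6°C.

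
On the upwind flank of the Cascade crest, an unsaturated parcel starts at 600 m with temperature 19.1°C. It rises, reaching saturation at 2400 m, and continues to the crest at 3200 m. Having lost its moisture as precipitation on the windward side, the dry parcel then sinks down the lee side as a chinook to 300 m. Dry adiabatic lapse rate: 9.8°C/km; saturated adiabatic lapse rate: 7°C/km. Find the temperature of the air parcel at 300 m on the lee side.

600–2400 m, dry: Δz = 1.8 km ⇒ ΔT = -17.64°C; T = 1.46°C
2400–3200 m, saturated: Δz = 0.8 km ⇒ ΔT = -5.6°C; T = -4.14°C
3200–300 m, dry descent: Δz = 2.9 km ⇒ ΔT = +28.42°C; T = 24.28°C

24.28°C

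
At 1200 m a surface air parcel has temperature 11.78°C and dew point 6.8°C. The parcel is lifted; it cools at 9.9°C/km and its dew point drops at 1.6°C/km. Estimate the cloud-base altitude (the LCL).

T and T_d converge at 9.9 − 1.6 = 8.3°C per km
Height above start = (11.78 − 6.8) / 8.3 = 0.6 km
LCL altitude = 1200 m + 600 m = 1800 m

1800 m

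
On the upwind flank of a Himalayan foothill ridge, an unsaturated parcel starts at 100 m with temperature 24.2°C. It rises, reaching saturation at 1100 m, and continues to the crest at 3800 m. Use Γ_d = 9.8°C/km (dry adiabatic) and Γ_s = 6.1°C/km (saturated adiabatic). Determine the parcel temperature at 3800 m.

-2.07°C

Dry to 1100 m: -9.8 × 1 km = -9.8°C, so T = 14.4°C.
Saturated to 3800 m: -6.1 × 2.7 km = -16.47°C, so T = -2.07°C.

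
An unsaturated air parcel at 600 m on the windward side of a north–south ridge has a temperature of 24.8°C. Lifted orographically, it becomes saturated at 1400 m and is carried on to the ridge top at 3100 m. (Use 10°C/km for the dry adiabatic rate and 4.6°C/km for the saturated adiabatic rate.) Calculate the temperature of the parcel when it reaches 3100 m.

8.98°C

From 600 m to 1400 m (dry): cools by 10 × 0.8 = 8°C, giving 16.8°C.
From 1400 m to 3100 m (saturated): cools by 4.6 × 1.7 = 7.82°C, giving 8.98°C.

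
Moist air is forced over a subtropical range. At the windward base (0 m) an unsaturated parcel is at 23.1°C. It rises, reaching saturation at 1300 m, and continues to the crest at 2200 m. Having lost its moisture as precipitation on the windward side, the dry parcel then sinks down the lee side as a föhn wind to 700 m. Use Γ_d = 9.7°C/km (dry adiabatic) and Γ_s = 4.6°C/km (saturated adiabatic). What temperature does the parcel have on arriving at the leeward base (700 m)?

Dry to 1300 m: -9.7 × 1.3 km = -12.61°C, so T = 10.49°C.
Saturated to 2200 m: -4.6 × 0.9 km = -4.14°C, so T = 6.35°C.
Dry descent to 700 m: +9.7 × 1.5 km = +14.55°C, so T = 20.9°C.

20.9°C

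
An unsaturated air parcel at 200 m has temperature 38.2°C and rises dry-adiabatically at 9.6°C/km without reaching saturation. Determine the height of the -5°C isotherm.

4700 m

Height above start = (38.2 − (-5)) / 9.6 = 4.5 km
Altitude = 200 m + 4500 m = 4700 m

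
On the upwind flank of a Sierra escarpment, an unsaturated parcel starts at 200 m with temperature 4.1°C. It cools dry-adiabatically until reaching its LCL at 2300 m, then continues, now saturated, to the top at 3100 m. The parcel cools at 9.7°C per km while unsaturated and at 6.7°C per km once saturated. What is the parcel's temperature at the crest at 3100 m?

-21.63°C

200–2300 m, dry: Δz = 2.1 km ⇒ ΔT = -20.37°C; T = -16.27°C
2300–3100 m, saturated: Δz = 0.8 km ⇒ ΔT = -5.36°C; T = -21.63°C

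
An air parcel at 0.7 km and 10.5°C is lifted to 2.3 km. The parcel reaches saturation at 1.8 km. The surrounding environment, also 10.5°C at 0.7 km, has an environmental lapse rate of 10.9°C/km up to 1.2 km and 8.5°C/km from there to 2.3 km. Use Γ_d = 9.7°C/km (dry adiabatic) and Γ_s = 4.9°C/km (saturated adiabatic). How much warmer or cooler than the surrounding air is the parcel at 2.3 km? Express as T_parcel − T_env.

Parcel:
  Dry to 1800 m: -9.7 × 1.1 km = -10.67°C, so T = -0.17°C.
  Saturated to 2300 m: -4.9 × 0.5 km = -2.45°C, so T = -2.62°C.
Environment:
  Environment, lower layer to 1200 m: -10.9 × 0.5 km = -5.45°C, so T = 5.05°C.
  Environment, upper layer to 2300 m: -8.5 × 1.1 km = -9.35°C, so T = -4.3°C.
T_parcel − T_env = -2.62 − (-4.3) = +1.68°C

+1.68°C (parcel warmer than environment)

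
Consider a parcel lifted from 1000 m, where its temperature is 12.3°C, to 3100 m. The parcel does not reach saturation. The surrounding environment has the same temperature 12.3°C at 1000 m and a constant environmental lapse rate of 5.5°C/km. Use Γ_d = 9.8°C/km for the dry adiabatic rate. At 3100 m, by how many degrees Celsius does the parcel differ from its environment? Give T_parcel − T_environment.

Parcel:
  1000–3100 m, dry: Δz = 2.1 km ⇒ ΔT = -20.58°C; T = -8.28°C
Environment:
  1000–3100 m, environment: Δz = 2.1 km ⇒ ΔT = -11.55°C; T = 0.75°C
T_parcel − T_env = -8.28 − 0.75 = -9.03°C

-9.03°C (parcel cooler than environment)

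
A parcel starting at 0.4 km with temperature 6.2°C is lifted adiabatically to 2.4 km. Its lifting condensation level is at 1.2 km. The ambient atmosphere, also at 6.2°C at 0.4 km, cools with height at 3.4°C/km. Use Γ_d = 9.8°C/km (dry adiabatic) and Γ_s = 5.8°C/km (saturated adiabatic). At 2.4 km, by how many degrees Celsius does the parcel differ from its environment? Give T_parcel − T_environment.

Parcel:
  400 → 1200 m (dry, 9.8°C/km): ΔT = -9.8 × 0.8 = -7.84°C → T = -1.64°C
  1200 → 2400 m (saturated, 5.8°C/km): ΔT = -5.8 × 1.2 = -6.96°C → T = -8.6°C
Environment:
  400 → 2400 m (environment, 3.4°C/km): ΔT = -3.4 × 2 = -6.8°C → T = -0.6°C
T_parcel − T_env = -8.6 − (-0.6) = -8°C

-8°C (parcel cooler than environment)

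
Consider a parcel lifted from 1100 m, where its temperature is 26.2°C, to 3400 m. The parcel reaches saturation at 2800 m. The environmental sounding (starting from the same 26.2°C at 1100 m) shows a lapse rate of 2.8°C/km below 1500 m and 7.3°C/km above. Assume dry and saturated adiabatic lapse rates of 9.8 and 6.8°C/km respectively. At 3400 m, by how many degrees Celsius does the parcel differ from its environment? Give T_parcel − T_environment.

-5.75°C (parcel cooler than environment)

Parcel:
  Dry to 2800 m: -9.8 × 1.7 km = -16.66°C, so T = 9.54°C.
  Saturated to 3400 m: -6.8 × 0.6 km = -4.08°C, so T = 5.46°C.
Environment:
  Environment, lower layer to 1500 m: -2.8 × 0.4 km = -1.12°C, so T = 25.08°C.
  Environment, upper layer to 3400 m: -7.3 × 1.9 km = -13.87°C, so T = 11.21°C.
T_parcel − T_env = 5.46 − 11.21 = -5.75°C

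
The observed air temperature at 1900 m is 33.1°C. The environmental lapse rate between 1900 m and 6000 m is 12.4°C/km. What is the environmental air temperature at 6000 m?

Environmental to 6000 m: -12.4 × 4.1 km = -50.84°C, so T = -17.74°C.

-17.74°C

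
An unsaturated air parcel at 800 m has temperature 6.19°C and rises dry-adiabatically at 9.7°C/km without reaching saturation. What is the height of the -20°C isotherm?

Height above start = (6.19 − (-20)) / 9.7 = 2.7 km
Altitude = 800 m + 2700 m = 3500 m

3500 m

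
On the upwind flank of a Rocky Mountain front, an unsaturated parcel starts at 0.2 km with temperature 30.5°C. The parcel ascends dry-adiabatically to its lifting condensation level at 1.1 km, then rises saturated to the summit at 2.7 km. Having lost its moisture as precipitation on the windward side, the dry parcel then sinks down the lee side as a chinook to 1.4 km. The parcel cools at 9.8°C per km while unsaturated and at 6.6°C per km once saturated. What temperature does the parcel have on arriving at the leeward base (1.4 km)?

23.86°C

Dry to 1100 m: -9.8 × 0.9 km = -8.82°C, so T = 21.68°C.
Saturated to 2700 m: -6.6 × 1.6 km = -10.56°C, so T = 11.12°C.
Dry descent to 1400 m: +9.8 × 1.3 km = +12.74°C, so T = 23.86°C.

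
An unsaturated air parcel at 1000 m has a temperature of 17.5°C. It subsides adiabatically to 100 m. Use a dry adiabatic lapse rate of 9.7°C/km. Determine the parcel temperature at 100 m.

26.23°C

Dry adiabatic to 100 m: +9.7 × 0.9 km = +8.73°C, so T = 26.23°C.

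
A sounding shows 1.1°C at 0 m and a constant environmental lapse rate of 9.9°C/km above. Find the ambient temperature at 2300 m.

Environmental to 2300 m: -9.9 × 2.3 km = -22.77°C, so T = -21.67°C.

-21.67°C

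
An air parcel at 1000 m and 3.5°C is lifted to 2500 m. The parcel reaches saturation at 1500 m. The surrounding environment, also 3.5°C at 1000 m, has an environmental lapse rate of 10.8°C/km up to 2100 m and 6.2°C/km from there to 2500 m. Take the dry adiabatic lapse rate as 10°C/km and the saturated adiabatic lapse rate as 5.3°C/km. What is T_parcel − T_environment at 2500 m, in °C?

Parcel:
  Dry to 1500 m: -10 × 0.5 km = -5°C, so T = -1.5°C.
  Saturated to 2500 m: -5.3 × 1 km = -5.3°C, so T = -6.8°C.
Environment:
  Environment, lower layer to 2100 m: -10.8 × 1.1 km = -11.88°C, so T = -8.38°C.
  Environment, upper layer to 2500 m: -6.2 × 0.4 km = -2.48°C, so T = -10.86°C.
T_parcel − T_env = -6.8 − (-10.86) = +4.06°C

+4.06°C (parcel warmer than environment)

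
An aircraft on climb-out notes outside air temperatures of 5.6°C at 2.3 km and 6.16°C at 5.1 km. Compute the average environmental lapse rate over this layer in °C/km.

Γ = −ΔT/Δz = (5.6 − 6.16) / (5100 − 2300) m
  = -0.56°C / 2.8 km = -0.2°C/km

-0.2°C/km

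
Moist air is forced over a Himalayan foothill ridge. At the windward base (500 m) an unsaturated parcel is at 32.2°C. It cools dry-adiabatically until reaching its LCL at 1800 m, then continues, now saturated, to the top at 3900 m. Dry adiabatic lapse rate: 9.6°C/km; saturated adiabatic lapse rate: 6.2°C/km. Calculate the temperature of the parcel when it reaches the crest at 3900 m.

6.7°C

500 → 1800 m (dry, 9.6°C/km): ΔT = -9.6 × 1.3 = -12.48°C → T = 19.72°C
1800 → 3900 m (saturated, 6.2°C/km): ΔT = -6.2 × 2.1 = -13.02°C → T = 6.7°C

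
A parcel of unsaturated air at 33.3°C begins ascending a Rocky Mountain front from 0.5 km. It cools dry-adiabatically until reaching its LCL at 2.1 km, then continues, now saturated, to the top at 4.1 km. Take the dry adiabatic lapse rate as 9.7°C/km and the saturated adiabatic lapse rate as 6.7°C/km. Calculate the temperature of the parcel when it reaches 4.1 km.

500–2100 m, dry: Δz = 1.6 km ⇒ ΔT = -15.52°C; T = 17.78°C
2100–4100 m, saturated: Δz = 2 km ⇒ ΔT = -13.4°C; T = 4.38°C

4.38°C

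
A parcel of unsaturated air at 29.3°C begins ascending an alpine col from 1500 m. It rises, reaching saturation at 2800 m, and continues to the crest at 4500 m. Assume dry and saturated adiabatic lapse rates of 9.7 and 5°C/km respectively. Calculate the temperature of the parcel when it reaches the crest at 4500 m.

8.19°C

Dry to 2800 m: -9.7 × 1.3 km = -12.61°C, so T = 16.69°C.
Saturated to 4500 m: -5 × 1.7 km = -8.5°C, so T = 8.19°C.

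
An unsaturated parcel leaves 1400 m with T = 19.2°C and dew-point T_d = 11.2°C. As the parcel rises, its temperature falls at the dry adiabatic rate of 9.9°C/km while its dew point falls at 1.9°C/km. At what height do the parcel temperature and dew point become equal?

T and T_d converge at 9.9 − 1.9 = 8°C per km
Height above start = (19.2 − 11.2) / 8 = 1 km
LCL altitude = 1400 m + 1000 m = 2400 m

2400 m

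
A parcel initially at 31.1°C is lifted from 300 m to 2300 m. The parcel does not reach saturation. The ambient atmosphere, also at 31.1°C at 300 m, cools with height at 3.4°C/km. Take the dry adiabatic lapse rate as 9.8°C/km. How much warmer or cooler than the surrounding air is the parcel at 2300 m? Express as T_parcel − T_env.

Parcel:
  From 300 m to 2300 m (dry): cools by 9.8 × 2 = 19.6°C, giving 11.5°C.
Environment:
  From 300 m to 2300 m (environment): cools by 3.4 × 2 = 6.8°C, giving 24.3°C.
T_parcel − T_env = 11.5 − 24.3 = -12.8°C

-12.8°C (parcel cooler than environment)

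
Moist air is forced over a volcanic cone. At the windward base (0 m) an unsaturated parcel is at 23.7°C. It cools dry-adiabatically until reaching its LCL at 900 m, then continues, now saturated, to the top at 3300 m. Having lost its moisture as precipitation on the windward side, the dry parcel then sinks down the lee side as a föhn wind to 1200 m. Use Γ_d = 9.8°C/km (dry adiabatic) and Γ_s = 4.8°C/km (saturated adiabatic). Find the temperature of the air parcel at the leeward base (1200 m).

23.94°C

Dry to 900 m: -9.8 × 0.9 km = -8.82°C, so T = 14.88°C.
Saturated to 3300 m: -4.8 × 2.4 km = -11.52°C, so T = 3.36°C.
Dry descent to 1200 m: +9.8 × 2.1 km = +20.58°C, so T = 23.94°C.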